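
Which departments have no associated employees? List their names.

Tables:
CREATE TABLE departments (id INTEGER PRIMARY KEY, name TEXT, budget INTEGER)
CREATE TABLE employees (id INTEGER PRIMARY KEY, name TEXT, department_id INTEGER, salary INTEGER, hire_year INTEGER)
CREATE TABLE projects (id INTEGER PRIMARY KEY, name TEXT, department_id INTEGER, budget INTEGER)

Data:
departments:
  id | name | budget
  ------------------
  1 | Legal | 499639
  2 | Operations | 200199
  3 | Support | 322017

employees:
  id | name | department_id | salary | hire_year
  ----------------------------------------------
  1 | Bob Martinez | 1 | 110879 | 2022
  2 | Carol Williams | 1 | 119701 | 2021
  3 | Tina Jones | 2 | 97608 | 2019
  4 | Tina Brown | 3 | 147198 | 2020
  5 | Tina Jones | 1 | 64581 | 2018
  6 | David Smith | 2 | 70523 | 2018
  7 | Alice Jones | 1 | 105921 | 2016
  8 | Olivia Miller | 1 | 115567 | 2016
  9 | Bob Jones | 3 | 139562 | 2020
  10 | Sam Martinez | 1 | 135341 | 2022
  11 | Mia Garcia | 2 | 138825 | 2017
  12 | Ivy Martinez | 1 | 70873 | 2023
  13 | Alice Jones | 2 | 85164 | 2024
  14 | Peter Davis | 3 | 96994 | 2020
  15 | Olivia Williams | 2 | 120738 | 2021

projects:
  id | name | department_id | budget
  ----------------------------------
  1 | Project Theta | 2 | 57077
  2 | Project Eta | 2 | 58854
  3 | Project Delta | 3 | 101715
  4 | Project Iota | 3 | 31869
SELECT p.name FROM departments p LEFT JOIN employees c ON c.department_id = p.id WHERE c.id IS NULL

Execution result:
(no rows)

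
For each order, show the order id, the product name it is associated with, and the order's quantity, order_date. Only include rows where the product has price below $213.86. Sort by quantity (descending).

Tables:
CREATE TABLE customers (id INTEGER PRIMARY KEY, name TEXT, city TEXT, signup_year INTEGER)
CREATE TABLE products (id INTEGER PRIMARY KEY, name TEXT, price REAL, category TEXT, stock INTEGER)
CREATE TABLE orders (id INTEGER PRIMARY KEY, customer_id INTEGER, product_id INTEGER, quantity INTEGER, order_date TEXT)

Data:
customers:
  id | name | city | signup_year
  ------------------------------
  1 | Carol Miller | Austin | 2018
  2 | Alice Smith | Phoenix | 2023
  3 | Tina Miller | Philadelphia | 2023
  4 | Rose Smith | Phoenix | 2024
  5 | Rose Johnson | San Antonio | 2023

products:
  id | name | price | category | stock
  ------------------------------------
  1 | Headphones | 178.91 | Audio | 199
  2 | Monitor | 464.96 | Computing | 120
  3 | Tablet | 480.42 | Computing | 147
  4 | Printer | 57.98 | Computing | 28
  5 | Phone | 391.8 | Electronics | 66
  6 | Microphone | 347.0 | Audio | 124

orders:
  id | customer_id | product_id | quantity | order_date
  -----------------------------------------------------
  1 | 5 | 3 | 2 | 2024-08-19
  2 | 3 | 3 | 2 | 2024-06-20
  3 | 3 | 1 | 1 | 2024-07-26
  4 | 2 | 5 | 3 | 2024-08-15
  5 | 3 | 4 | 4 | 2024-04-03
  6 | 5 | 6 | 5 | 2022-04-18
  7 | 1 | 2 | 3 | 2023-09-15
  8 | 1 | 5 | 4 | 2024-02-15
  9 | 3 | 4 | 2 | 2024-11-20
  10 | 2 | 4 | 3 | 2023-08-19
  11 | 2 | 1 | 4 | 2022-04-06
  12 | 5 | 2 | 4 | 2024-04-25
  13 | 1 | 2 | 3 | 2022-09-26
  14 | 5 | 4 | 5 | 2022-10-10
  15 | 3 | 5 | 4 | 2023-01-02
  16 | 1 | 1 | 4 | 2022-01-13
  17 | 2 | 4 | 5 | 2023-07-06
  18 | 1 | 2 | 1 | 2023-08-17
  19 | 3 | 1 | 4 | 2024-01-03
SELECT c.id, p.name AS product, c.quantity, c.order_date FROM orders c JOIN products p ON c.product_id = p.id WHERE p.price < 213.86 ORDER BY c.quantity DESC

Execution result:
id | product | quantity | order_date
14 | Printer | 5 | 2022-10-10
17 | Printer | 5 | 2023-07-06
5 | Printer | 4 | 2024-04-03
11 | Headphones | 4 | 2022-04-06
16 | Headphones | 4 | 2022-01-13
19 | Headphones | 4 | 2024-01-03
10 | Printer | 3 | 2023-08-19
9 | Printer | 2 | 2024-11-20
3 | Headphones | 1 | 2024-07-26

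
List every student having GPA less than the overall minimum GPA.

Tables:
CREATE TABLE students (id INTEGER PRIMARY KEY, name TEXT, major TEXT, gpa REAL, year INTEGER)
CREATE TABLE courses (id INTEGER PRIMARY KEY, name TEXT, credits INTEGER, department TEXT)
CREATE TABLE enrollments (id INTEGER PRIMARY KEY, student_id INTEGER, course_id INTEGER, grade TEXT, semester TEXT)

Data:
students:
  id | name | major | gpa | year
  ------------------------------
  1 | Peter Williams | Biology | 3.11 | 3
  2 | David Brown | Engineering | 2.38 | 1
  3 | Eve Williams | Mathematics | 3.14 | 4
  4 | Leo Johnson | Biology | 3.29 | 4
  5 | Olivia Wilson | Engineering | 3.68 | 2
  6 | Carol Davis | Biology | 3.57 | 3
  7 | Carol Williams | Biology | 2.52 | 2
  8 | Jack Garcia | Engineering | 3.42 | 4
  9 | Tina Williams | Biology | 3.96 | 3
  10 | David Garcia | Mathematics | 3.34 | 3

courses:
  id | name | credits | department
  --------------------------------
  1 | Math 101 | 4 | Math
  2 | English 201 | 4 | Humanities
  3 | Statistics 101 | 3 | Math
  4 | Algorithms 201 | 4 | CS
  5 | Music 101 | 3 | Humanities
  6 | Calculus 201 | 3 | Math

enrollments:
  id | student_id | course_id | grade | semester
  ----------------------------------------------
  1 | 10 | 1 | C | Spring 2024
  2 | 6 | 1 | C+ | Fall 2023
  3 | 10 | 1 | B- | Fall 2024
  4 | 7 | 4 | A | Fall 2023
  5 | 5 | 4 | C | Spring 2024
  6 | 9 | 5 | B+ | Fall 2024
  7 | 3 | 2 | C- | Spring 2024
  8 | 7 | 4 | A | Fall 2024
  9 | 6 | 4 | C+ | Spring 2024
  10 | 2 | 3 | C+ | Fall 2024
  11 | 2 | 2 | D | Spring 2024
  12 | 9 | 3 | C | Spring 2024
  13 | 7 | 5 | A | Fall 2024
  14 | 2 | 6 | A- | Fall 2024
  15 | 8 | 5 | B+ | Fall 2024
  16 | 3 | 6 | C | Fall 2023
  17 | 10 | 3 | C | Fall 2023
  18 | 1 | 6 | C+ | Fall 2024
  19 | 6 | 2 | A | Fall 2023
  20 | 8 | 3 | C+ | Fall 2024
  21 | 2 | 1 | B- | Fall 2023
SELECT name, gpa FROM students WHERE gpa < (SELECT MIN(gpa) FROM students)

Execution result:
(no rows)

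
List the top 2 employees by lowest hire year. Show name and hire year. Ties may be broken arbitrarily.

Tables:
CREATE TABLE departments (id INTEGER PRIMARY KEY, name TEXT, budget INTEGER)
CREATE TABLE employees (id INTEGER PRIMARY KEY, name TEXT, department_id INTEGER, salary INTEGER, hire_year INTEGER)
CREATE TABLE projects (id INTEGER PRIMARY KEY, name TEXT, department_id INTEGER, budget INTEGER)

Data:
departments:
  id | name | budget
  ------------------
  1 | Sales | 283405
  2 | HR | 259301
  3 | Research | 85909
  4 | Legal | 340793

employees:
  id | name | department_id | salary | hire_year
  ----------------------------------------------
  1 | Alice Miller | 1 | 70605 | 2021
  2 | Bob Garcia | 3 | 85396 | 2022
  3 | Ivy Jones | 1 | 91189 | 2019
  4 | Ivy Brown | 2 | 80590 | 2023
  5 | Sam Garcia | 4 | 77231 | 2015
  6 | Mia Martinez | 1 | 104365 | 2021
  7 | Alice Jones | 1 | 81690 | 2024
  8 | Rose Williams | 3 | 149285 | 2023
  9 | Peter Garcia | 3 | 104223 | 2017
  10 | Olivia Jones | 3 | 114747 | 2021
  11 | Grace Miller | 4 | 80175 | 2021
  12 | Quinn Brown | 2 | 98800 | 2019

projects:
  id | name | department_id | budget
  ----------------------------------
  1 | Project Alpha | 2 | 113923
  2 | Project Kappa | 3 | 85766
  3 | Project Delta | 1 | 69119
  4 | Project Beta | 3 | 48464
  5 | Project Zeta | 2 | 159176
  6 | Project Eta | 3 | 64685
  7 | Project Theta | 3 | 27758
SELECT name, hire_year FROM employees ORDER BY hire_year ASC LIMIT 2

Execution result:
name | hire_year
Sam Garcia | 2015
Peter Garcia | 2017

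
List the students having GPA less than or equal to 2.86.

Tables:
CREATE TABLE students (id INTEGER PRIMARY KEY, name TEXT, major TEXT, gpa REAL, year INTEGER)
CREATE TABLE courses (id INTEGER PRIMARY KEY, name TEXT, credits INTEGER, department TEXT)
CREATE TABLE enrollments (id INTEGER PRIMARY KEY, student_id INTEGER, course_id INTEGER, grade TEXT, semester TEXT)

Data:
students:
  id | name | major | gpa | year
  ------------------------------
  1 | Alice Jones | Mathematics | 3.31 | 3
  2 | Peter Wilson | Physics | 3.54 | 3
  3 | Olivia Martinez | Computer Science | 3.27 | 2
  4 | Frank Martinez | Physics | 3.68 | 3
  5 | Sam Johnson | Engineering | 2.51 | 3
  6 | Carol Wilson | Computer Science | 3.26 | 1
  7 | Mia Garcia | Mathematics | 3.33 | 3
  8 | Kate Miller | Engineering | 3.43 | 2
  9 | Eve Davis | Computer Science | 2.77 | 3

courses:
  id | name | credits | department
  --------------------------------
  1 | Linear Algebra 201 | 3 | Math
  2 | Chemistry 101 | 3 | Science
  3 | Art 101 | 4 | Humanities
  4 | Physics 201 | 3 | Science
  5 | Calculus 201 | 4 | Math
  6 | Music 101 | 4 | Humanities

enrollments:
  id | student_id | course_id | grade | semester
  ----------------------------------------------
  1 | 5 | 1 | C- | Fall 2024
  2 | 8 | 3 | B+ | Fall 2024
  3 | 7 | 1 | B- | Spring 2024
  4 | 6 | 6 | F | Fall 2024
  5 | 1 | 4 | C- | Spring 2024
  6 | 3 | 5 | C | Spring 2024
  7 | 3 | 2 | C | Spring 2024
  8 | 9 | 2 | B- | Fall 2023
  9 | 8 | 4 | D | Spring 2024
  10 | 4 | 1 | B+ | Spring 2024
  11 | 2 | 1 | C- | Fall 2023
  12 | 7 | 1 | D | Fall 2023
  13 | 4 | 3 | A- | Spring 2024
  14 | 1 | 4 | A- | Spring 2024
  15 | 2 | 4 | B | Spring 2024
SELECT name, gpa FROM students WHERE gpa <= 2.86

Execution result:
name | gpa
Sam Johnson | 2.51
Eve Davis | 2.77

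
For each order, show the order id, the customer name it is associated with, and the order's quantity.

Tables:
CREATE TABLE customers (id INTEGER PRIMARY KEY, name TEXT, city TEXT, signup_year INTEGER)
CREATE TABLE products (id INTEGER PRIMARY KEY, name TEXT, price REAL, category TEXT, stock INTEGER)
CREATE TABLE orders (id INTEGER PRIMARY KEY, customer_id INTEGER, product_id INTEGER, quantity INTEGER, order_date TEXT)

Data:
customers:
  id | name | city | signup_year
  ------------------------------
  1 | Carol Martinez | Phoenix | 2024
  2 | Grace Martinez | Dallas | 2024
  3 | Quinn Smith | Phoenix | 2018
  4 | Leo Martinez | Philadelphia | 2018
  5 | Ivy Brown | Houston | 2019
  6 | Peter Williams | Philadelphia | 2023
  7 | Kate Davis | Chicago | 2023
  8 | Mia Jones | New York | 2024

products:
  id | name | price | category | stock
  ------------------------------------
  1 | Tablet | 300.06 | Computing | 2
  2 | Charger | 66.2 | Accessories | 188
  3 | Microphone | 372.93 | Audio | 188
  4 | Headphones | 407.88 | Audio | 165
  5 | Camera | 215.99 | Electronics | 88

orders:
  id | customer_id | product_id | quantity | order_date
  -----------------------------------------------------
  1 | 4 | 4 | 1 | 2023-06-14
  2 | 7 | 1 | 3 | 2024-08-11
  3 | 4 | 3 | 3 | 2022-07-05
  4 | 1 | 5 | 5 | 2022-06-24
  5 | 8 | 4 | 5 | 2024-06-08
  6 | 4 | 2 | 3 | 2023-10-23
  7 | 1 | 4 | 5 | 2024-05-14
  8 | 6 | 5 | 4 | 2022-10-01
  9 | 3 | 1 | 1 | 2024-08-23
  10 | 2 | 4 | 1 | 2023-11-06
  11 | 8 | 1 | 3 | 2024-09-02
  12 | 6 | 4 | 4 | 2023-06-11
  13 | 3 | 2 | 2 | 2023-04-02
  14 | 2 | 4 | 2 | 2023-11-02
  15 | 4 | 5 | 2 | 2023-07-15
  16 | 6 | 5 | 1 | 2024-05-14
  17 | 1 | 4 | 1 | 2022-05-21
SELECT c.id, p.name AS customer, c.quantity FROM orders c JOIN customers p ON c.customer_id = p.id

Execution result:
id | customer | quantity
1 | Leo Martinez | 1
2 | Kate Davis | 3
3 | Leo Martinez | 3
4 | Carol Martinez | 5
5 | Mia Jones | 5
6 | Leo Martinez | 3
7 | Carol Martinez | 5
8 | Peter Williams | 4
9 | Quinn Smith | 1
10 | Grace Martinez | 1
11 | Mia Jones | 3
12 | Peter Williams | 4
13 | Quinn Smith | 2
14 | Grace Martinez | 2
15 | Leo Martinez | 2
16 | Peter Williams | 1
17 | Carol Martinez | 1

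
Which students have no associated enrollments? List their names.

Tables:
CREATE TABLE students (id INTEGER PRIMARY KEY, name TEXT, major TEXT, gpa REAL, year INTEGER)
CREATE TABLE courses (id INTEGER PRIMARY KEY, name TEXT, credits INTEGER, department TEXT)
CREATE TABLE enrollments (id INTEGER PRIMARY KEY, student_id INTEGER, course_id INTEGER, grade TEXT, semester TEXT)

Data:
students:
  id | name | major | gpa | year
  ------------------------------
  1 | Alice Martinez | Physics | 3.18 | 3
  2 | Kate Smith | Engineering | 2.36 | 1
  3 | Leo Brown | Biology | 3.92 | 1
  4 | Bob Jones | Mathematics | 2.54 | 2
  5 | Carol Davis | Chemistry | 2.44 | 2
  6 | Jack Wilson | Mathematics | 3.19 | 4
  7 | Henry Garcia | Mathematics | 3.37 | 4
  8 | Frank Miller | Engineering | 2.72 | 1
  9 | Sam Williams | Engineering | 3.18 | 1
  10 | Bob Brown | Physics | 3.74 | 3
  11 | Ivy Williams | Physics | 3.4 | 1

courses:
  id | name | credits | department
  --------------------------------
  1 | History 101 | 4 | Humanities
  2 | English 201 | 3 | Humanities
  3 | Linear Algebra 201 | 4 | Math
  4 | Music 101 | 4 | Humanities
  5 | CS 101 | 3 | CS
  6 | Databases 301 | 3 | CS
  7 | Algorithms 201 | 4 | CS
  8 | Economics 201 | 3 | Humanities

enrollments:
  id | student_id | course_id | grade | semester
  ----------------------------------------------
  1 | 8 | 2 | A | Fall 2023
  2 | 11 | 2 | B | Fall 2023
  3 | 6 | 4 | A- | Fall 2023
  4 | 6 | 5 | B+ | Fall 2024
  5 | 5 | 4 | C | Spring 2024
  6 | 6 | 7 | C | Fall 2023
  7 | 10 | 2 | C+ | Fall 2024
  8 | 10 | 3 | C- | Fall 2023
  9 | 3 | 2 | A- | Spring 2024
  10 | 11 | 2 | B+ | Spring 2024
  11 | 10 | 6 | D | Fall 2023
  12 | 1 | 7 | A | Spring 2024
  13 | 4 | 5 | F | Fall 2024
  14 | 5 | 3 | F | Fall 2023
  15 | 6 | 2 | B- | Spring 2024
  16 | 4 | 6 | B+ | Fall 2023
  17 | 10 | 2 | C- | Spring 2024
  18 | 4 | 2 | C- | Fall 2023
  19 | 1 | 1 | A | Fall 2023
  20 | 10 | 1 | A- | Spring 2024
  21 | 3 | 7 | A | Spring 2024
SELECT p.name FROM students p LEFT JOIN enrollments c ON c.student_id = p.id WHERE c.id IS NULL

Execution result:
name
Kate Smith
Henry Garcia
Sam Williams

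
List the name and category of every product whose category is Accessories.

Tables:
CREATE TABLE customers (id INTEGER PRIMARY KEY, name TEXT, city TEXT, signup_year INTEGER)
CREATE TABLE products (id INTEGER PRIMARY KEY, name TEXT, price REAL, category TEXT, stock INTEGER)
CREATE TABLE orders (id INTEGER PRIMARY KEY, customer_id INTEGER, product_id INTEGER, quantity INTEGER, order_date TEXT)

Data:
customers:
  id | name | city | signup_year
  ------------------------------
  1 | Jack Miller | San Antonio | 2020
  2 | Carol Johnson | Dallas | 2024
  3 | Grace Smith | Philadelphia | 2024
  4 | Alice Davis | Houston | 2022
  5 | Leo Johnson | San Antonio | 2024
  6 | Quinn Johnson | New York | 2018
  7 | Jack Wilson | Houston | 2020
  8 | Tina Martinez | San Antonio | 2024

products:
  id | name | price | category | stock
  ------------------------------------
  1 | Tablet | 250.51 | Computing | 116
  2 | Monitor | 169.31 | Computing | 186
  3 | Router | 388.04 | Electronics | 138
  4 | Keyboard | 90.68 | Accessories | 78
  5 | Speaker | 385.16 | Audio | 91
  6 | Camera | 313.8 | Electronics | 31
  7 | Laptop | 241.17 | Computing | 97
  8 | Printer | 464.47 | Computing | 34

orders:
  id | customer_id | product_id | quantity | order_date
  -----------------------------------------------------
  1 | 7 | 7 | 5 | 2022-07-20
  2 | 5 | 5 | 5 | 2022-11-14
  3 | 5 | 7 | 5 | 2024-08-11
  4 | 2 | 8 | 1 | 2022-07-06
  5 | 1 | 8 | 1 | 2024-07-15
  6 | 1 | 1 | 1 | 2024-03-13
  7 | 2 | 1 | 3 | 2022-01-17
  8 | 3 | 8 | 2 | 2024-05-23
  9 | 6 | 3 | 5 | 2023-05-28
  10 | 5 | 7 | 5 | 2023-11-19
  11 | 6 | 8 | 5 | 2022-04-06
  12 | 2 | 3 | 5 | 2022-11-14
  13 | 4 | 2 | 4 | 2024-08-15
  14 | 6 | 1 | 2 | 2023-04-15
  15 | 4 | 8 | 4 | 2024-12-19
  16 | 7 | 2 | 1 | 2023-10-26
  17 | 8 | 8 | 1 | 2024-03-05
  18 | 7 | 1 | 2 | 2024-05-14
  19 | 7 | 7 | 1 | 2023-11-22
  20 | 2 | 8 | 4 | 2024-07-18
SELECT name, category FROM products WHERE category = 'Accessories'

Execution result:
name | category
Keyboard | Accessories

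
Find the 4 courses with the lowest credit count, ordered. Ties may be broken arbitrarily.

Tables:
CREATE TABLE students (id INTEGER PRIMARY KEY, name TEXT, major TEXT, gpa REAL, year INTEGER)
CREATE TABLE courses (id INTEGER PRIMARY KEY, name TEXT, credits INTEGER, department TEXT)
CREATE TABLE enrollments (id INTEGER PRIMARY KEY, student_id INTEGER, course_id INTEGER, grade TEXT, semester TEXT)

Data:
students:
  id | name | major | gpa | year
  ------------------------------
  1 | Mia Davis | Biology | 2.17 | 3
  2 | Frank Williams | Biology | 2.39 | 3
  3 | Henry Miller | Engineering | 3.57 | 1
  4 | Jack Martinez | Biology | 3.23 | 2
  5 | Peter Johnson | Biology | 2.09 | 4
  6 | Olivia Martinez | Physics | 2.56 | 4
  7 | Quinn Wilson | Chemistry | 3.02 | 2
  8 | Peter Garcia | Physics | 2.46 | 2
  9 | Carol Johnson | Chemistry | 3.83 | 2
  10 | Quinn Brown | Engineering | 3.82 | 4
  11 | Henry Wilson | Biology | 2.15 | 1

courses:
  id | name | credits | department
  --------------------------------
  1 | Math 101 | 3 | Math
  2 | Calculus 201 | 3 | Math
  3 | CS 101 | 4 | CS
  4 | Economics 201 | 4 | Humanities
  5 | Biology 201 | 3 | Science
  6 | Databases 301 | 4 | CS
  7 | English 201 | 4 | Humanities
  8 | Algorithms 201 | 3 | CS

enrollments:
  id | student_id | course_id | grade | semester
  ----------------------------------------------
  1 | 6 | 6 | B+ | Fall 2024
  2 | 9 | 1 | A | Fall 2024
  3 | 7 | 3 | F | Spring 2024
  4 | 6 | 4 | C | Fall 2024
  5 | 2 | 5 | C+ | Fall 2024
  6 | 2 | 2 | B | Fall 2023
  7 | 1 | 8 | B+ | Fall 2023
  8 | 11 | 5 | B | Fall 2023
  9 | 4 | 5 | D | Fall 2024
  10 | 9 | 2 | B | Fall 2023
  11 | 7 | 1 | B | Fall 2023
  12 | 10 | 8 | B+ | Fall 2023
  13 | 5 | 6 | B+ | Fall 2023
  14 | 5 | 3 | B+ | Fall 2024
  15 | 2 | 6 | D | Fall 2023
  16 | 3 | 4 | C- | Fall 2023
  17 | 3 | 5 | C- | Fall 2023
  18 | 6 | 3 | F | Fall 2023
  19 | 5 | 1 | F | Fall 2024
SELECT name, credits FROM courses ORDER BY credits ASC LIMIT 4

Execution result:
name | credits
Math 101 | 3
Calculus 201 | 3
Biology 201 | 3
Algorithms 201 | 3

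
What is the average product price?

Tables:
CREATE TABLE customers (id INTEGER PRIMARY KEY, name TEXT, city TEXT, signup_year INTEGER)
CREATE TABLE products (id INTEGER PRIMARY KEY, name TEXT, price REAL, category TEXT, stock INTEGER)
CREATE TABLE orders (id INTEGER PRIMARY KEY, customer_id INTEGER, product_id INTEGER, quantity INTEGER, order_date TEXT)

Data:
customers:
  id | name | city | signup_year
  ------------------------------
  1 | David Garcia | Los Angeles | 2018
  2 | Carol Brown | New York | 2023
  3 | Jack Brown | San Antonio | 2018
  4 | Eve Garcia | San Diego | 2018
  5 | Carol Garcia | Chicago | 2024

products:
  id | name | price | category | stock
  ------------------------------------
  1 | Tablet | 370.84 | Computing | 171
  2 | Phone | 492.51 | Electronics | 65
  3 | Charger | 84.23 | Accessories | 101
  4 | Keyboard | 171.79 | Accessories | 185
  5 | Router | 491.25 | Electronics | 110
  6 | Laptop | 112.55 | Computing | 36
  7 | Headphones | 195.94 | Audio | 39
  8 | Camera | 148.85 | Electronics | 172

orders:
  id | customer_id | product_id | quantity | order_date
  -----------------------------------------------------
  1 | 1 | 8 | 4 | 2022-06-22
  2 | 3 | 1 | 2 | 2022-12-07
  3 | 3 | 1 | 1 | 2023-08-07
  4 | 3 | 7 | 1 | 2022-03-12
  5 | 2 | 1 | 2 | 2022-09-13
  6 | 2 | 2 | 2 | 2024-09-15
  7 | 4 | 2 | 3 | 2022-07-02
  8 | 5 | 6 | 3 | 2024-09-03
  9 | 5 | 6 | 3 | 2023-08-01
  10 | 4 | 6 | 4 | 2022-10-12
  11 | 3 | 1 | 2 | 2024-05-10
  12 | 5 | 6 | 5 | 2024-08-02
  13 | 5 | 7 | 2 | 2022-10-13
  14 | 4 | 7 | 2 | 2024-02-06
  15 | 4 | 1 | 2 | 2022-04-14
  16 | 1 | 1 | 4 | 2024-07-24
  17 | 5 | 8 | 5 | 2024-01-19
SELECT AVG(price) FROM products

Execution result:
258.50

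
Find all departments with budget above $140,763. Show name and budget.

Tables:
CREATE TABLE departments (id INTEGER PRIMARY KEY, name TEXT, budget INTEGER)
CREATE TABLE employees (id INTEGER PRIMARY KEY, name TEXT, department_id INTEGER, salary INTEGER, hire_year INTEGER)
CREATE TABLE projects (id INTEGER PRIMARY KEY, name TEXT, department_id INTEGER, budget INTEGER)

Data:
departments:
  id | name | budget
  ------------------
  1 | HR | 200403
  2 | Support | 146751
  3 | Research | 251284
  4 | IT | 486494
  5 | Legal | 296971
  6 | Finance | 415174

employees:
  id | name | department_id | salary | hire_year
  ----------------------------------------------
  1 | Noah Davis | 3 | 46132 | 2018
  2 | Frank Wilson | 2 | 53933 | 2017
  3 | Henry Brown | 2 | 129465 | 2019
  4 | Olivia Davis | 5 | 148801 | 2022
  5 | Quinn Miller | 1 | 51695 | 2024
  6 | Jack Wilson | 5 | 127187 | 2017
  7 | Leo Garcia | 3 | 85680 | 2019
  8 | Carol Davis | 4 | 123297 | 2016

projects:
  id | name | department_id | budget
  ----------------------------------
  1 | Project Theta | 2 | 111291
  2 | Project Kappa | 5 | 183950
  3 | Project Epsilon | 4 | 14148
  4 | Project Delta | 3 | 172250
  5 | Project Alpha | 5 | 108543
SELECT name, budget FROM departments WHERE budget > 140763

Execution result:
name | budget
HR | 200403
Support | 146751
Research | 251284
IT | 486494
Legal | 296971
Finance | 415174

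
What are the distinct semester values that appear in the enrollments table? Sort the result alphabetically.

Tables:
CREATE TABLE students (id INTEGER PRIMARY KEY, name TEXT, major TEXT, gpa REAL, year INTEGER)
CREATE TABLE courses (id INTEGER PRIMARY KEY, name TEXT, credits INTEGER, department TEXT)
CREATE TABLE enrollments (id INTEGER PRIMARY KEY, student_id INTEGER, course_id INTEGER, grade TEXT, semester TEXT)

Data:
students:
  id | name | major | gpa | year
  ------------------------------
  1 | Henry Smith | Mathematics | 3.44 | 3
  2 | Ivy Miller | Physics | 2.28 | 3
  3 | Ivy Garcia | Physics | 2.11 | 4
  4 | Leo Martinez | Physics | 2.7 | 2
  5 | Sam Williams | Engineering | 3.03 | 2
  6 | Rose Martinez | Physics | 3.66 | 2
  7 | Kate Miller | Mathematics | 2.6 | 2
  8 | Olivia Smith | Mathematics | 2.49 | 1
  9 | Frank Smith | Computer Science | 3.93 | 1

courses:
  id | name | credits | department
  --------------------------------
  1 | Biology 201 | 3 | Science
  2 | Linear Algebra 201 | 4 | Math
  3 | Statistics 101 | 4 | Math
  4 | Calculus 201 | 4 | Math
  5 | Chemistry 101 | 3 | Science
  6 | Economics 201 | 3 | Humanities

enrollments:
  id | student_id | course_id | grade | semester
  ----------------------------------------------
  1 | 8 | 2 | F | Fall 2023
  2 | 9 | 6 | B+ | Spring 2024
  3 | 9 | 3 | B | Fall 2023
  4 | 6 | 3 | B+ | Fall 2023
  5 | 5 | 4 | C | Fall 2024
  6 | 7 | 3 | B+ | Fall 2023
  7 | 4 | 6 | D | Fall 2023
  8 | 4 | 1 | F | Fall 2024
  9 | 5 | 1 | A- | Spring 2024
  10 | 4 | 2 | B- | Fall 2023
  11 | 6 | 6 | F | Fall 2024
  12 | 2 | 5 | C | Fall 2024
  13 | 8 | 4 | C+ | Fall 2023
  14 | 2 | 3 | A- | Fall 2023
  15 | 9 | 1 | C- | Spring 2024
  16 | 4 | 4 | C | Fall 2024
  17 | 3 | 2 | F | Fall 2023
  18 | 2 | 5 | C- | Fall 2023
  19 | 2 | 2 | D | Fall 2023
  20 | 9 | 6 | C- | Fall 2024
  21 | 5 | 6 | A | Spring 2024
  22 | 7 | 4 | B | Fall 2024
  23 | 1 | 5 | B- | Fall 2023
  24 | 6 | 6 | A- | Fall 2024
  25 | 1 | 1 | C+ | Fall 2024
SELECT DISTINCT semester FROM enrollments ORDER BY semester

Execution result:
semester
Fall 2023
Fall 2024
Spring 2024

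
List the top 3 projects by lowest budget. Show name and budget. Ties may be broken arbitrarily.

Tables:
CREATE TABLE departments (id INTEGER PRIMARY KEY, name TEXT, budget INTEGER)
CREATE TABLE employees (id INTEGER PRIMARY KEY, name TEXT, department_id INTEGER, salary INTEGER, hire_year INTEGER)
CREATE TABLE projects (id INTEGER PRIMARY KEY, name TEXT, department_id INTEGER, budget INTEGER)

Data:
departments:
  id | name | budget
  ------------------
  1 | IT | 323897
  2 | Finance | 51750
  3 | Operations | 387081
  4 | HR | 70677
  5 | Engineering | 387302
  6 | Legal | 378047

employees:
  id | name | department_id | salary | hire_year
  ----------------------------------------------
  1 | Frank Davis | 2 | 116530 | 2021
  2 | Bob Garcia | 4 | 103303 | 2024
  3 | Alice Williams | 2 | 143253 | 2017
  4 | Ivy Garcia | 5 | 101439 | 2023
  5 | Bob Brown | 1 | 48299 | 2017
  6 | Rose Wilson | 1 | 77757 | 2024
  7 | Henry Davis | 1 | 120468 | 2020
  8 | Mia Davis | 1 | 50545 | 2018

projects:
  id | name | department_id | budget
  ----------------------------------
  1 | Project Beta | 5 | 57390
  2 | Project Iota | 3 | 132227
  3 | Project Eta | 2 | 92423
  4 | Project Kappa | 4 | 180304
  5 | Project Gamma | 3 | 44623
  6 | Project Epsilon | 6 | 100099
SELECT name, budget FROM projects ORDER BY budget ASC LIMIT 3

Execution result:
name | budget
Project Gamma | 44623
Project Beta | 57390
Project Eta | 92423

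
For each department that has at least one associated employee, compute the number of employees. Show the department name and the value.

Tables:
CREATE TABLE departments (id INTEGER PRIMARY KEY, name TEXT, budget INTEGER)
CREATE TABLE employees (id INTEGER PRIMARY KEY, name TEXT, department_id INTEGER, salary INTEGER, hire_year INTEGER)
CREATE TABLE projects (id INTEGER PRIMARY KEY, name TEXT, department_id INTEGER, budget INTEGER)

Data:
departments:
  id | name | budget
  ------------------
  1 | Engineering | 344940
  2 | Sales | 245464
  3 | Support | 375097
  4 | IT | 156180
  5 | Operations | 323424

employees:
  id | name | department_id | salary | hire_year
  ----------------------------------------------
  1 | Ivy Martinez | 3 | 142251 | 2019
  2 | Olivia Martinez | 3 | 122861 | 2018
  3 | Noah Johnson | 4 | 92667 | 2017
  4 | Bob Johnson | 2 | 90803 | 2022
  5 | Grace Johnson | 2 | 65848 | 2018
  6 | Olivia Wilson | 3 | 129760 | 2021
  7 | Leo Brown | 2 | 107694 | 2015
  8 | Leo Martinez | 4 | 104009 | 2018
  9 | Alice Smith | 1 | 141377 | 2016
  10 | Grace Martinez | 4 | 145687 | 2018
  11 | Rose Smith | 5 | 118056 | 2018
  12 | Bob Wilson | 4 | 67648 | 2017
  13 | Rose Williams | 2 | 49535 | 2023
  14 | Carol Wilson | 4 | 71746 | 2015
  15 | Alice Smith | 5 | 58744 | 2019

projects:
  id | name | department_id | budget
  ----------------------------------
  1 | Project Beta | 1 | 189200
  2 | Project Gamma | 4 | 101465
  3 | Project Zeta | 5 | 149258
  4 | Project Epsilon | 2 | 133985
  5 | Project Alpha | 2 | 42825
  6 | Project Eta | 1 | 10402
SELECT p.name, COUNT(*) AS n FROM employees c JOIN departments p ON c.department_id = p.id GROUP BY p.id, p.name

Execution result:
name | n
Engineering | 1
Sales | 4
Support | 3
IT | 5
Operations | 2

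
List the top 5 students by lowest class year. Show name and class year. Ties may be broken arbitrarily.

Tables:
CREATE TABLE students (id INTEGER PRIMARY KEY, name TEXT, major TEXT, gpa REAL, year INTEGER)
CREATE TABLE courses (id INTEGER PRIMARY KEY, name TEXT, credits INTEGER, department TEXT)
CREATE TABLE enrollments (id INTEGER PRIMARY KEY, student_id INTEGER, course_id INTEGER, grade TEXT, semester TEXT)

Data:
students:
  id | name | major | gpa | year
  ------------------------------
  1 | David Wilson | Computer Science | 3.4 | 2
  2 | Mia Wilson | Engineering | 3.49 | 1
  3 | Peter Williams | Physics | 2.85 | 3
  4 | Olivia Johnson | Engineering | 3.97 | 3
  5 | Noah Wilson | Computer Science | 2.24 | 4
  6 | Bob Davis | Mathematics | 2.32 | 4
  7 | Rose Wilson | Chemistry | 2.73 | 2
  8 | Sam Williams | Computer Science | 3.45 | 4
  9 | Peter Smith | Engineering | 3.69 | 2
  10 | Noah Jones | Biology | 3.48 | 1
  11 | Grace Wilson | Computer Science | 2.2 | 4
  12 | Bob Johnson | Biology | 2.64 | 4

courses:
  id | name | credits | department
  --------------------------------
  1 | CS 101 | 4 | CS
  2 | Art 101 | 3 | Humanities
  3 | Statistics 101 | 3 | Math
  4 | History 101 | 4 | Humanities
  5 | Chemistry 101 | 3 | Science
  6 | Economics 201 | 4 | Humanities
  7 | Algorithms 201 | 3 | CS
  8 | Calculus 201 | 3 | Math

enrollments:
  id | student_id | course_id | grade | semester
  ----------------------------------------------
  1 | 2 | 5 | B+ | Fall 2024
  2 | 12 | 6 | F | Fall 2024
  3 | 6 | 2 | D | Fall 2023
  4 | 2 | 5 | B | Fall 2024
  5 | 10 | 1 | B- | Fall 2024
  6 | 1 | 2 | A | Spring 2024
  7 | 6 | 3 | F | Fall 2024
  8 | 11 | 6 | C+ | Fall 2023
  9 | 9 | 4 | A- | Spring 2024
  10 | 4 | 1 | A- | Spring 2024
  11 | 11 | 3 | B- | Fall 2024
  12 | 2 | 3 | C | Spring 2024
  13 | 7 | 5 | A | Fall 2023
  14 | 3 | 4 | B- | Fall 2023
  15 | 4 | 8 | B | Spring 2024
SELECT name, year FROM students ORDER BY year ASC LIMIT 5

Execution result:
name | year
Mia Wilson | 1
Noah Jones | 1
David Wilson | 2
Rose Wilson | 2
Peter Smith | 2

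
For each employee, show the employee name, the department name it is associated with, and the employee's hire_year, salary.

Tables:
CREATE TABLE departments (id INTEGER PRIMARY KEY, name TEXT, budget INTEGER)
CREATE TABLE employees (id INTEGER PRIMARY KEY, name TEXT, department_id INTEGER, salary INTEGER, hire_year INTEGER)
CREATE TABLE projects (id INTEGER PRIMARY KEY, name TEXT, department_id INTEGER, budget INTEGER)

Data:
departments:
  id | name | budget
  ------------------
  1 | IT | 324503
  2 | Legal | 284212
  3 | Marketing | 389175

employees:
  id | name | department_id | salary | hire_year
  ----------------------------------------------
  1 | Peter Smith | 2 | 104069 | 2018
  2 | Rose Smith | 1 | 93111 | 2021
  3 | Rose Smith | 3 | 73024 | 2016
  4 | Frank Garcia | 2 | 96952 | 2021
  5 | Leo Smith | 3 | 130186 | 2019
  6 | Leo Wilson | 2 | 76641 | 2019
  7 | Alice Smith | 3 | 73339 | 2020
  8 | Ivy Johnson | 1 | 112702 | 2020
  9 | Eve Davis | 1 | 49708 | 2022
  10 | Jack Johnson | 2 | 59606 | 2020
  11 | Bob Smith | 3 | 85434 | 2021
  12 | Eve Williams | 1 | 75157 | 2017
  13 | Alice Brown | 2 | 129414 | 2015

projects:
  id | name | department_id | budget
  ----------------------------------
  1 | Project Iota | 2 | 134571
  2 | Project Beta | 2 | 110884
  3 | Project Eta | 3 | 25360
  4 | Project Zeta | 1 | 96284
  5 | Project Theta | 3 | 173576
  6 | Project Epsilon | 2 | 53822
SELECT c.name, p.name AS department, c.hire_year, c.salary FROM employees c JOIN departments p ON c.department_id = p.id

Execution result:
name | department | hire_year | salary
Peter Smith | Legal | 2018 | 104069
Rose Smith | IT | 2021 | 93111
Rose Smith | Marketing | 2016 | 73024
Frank Garcia | Legal | 2021 | 96952
Leo Smith | Marketing | 2019 | 130186
Leo Wilson | Legal | 2019 | 76641
Alice Smith | Marketing | 2020 | 73339
Ivy Johnson | IT | 2020 | 112702
Eve Davis | IT | 2022 | 49708
Jack Johnson | Legal | 2020 | 59606
Bob Smith | Marketing | 2021 | 85434
Eve Williams | IT | 2017 | 75157
Alice Brown | Legal | 2015 | 129414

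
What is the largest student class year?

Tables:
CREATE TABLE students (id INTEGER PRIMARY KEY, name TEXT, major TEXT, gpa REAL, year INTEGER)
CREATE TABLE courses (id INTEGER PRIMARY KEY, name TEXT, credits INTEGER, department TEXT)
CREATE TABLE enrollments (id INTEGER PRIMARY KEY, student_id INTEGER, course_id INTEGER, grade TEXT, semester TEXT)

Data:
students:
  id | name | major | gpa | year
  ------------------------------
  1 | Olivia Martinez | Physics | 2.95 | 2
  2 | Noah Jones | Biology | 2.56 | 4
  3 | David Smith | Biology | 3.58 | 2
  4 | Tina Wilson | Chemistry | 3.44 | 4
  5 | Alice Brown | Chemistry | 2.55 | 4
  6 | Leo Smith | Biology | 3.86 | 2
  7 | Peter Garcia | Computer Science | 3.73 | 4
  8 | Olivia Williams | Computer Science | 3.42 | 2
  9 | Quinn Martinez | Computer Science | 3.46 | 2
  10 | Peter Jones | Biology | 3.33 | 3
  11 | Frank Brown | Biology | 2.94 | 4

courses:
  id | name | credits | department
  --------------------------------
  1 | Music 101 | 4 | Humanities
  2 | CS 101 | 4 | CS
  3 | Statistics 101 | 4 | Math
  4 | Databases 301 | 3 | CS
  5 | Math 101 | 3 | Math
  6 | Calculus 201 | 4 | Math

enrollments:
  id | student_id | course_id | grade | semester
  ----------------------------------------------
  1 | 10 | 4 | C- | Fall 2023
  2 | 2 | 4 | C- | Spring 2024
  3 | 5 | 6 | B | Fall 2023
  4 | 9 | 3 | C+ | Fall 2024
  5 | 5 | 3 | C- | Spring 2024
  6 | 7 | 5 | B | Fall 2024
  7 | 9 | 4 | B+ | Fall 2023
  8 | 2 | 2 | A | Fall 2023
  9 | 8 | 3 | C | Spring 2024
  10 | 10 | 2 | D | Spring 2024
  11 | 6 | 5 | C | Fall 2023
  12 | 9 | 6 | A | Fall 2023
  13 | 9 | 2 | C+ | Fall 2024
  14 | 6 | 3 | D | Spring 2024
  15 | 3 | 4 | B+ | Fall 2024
SELECT MAX(year) FROM students

Execution result:
4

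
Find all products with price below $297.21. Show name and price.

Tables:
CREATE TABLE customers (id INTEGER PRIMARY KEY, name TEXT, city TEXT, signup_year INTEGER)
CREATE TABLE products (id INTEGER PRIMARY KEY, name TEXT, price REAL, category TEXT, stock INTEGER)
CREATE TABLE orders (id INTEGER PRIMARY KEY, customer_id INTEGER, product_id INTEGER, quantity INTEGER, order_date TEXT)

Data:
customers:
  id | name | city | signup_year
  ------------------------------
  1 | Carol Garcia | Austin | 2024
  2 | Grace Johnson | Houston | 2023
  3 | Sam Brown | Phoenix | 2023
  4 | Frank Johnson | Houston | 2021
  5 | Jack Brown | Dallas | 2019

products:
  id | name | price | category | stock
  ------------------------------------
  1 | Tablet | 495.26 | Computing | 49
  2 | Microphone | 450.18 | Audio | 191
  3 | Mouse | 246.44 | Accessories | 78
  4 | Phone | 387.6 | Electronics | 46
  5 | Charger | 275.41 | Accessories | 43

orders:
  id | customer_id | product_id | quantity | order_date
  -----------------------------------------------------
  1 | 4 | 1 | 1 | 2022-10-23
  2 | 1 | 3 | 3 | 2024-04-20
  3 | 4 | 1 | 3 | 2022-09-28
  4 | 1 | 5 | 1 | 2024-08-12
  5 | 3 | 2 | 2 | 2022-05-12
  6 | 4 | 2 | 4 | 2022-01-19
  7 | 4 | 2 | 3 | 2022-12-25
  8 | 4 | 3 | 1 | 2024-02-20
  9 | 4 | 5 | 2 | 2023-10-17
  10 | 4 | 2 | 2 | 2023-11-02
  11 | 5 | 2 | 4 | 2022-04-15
SELECT name, price FROM products WHERE price < 297.21

Execution result:
name | price
Mouse | 246.44
Charger | 275.41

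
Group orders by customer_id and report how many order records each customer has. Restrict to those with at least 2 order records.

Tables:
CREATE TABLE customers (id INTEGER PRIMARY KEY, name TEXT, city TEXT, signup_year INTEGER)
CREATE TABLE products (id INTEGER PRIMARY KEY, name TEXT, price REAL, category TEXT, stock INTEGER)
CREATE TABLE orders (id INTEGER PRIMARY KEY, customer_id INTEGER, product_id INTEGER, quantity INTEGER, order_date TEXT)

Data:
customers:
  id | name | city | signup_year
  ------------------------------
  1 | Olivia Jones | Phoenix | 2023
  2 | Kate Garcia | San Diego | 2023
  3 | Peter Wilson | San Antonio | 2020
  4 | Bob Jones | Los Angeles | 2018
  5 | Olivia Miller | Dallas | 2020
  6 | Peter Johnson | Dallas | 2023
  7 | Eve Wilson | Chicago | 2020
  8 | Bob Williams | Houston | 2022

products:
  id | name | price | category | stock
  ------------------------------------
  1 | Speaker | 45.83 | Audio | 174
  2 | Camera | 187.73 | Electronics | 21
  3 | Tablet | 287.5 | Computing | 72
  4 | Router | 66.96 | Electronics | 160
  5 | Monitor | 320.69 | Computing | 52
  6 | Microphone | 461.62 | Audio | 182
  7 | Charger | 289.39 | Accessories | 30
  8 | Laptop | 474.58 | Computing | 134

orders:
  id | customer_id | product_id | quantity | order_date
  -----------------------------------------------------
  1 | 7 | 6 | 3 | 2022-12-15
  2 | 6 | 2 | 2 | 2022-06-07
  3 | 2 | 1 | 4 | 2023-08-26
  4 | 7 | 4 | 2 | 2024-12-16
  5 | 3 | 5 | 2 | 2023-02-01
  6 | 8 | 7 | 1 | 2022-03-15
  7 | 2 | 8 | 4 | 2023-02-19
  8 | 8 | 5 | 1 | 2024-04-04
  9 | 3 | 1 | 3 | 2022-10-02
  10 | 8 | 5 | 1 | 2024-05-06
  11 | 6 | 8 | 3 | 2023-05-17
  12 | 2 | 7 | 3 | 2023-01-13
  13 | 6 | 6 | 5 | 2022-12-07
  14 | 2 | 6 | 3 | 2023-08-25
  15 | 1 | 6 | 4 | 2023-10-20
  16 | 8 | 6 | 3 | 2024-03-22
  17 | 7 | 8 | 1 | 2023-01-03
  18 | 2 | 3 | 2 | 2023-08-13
SELECT customer_id, COUNT(*) AS order_count FROM orders GROUP BY customer_id HAVING COUNT(*) >= 2

Execution result:
customer_id | order_count
2 | 5
3 | 2
6 | 3
7 | 3
8 | 4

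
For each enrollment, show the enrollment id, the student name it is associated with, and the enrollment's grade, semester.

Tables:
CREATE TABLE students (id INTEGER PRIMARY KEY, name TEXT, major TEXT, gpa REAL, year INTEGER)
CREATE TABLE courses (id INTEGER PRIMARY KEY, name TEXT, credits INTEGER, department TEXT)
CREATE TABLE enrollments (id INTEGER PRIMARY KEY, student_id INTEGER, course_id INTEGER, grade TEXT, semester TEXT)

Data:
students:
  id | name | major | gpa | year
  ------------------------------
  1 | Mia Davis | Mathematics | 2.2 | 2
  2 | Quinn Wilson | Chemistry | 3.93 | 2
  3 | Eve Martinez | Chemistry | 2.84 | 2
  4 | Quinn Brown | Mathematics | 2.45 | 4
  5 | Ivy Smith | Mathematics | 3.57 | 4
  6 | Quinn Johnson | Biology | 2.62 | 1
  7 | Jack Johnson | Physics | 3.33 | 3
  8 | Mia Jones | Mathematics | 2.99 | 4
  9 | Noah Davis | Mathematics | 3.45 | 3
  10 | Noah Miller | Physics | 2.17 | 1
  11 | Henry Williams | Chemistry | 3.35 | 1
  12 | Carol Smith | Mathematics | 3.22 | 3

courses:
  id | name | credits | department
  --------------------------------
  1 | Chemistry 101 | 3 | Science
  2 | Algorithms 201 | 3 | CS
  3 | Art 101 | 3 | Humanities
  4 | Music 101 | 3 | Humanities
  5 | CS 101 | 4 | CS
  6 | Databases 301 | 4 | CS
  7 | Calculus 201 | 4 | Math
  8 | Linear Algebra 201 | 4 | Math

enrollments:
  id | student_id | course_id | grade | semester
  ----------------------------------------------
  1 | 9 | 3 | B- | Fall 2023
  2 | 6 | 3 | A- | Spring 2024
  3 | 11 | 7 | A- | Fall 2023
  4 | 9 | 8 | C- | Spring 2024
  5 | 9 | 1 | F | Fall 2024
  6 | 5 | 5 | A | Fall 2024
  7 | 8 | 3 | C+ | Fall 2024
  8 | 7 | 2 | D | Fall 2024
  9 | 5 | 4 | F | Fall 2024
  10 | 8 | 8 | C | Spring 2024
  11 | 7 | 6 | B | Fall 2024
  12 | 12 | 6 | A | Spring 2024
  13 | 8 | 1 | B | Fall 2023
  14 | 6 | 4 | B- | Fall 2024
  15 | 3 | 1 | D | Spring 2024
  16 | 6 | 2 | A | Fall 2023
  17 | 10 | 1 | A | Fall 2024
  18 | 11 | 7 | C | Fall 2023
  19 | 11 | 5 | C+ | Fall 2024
SELECT c.id, p.name AS student, c.grade, c.semester FROM enrollments c JOIN students p ON c.student_id = p.id

Execution result:
id | student | grade | semester
1 | Noah Davis | B- | Fall 2023
2 | Quinn Johnson | A- | Spring 2024
3 | Henry Williams | A- | Fall 2023
4 | Noah Davis | C- | Spring 2024
5 | Noah Davis | F | Fall 2024
6 | Ivy Smith | A | Fall 2024
7 | Mia Jones | C+ | Fall 2024
8 | Jack Johnson | D | Fall 2024
9 | Ivy Smith | F | Fall 2024
10 | Mia Jones | C | Spring 2024
11 | Jack Johnson | B | Fall 2024
12 | Carol Smith | A | Spring 2024
13 | Mia Jones | B | Fall 2023
14 | Quinn Johnson | B- | Fall 2024
15 | Eve Martinez | D | Spring 2024
16 | Quinn Johnson | A | Fall 2023
17 | Noah Miller | A | Fall 2024
18 | Henry Williams | C | Fall 2023
19 | Henry Williams | C+ | Fall 2024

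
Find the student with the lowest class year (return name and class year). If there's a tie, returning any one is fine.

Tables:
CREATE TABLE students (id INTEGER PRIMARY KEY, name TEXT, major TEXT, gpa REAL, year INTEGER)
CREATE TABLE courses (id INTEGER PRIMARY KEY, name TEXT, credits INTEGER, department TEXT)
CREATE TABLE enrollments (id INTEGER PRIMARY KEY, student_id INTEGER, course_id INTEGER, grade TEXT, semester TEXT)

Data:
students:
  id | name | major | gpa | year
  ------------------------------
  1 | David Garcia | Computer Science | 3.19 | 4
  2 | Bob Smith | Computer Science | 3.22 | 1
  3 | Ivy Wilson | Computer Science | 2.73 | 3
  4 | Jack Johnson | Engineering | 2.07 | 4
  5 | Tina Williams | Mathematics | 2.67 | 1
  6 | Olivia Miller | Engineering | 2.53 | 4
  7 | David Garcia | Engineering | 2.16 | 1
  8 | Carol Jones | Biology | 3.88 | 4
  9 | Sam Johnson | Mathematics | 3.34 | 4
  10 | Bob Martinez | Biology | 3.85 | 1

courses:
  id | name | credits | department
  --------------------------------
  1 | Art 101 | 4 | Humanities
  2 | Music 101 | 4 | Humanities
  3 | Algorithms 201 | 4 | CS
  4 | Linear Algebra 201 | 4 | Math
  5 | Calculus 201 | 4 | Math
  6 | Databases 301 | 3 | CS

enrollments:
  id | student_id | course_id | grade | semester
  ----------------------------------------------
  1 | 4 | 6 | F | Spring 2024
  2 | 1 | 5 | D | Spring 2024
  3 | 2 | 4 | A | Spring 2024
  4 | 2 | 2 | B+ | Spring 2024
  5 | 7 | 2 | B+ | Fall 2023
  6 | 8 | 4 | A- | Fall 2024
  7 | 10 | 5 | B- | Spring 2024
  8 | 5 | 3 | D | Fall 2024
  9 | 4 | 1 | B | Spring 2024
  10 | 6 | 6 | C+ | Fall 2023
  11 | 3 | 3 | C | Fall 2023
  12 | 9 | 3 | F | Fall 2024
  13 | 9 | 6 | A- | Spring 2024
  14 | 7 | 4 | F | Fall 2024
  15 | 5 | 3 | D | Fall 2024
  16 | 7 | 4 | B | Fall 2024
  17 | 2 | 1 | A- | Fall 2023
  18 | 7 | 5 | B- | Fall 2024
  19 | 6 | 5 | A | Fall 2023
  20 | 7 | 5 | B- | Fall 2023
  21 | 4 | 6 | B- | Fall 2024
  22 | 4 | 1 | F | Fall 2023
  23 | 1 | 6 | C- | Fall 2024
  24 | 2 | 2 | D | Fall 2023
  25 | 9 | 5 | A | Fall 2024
SELECT name, year FROM students ORDER BY year ASC LIMIT 1

Execution result:
name | year
Bob Smith | 1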